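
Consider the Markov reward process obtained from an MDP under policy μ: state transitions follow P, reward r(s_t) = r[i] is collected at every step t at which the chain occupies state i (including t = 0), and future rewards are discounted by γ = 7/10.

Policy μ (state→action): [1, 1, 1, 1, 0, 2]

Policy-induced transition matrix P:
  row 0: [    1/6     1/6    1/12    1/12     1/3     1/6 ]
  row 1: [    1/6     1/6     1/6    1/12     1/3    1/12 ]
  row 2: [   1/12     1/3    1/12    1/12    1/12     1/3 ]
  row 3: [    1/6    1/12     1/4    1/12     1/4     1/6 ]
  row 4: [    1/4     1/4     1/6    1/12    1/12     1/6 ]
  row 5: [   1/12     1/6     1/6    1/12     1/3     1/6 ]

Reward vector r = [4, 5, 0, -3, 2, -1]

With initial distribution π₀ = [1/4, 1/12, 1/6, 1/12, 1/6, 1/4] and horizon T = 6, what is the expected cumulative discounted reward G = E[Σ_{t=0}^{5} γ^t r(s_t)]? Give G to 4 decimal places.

t=0: π = [0.2500, 0.0833, 0.1667, 0.0833, 0.1667, 0.2500], E[r] = 1.2500, γ^t·E[r] = 1.250000, running G = 1.250000
t=1: π = [0.1458, 0.2014, 0.1389, 0.0833, 0.2431, 0.1875], E[r] = 1.6389, γ^t·E[r] = 1.147222, running G = 2.397222
t=2: π = [0.1597, 0.2031, 0.1499, 0.0833, 0.2309, 0.1730], E[r] = 1.6933, γ^t·E[r] = 0.829711, running G = 3.226933
t=3: π = [0.1590, 0.2039, 0.1478, 0.0833, 0.2312, 0.1747], E[r] = 1.6934, γ^t·E[r] = 0.580831, running G = 3.807763
t=4: π = [0.1591, 0.2036, 0.1480, 0.0833, 0.2316, 0.1743], E[r] = 1.6933, γ^t·E[r] = 0.406563, running G = 4.214326
t=5: π = [0.1591, 0.2037, 0.1480, 0.0833, 0.2315, 0.1744], E[r] = 1.6935, γ^t·E[r] = 0.284625, running G = 4.498951

G = 4.4990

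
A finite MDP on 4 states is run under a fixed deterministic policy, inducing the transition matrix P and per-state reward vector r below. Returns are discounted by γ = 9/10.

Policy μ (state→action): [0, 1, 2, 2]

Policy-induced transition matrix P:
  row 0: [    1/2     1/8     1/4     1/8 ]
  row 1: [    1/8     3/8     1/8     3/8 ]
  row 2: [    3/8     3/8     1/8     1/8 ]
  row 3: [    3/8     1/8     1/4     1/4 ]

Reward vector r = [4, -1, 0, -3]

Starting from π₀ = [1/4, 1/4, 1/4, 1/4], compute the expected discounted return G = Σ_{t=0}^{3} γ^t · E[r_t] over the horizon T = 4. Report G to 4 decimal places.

t=0: π = [0.2500, 0.2500, 0.2500, 0.2500], E[r] = 0.0000, γ^t·E[r] = 0.000000, running G = 0.000000
t=1: π = [0.3438, 0.2500, 0.1875, 0.2188], E[r] = 0.4688, γ^t·E[r] = 0.421875, running G = 0.421875
t=2: π = [0.3555, 0.2344, 0.1953, 0.2148], E[r] = 0.5430, γ^t·E[r] = 0.439805, running G = 0.861680
t=3: π = [0.3608, 0.2324, 0.1963, 0.2104], E[r] = 0.5796, γ^t·E[r] = 0.422521, running G = 1.284201

G = 1.2842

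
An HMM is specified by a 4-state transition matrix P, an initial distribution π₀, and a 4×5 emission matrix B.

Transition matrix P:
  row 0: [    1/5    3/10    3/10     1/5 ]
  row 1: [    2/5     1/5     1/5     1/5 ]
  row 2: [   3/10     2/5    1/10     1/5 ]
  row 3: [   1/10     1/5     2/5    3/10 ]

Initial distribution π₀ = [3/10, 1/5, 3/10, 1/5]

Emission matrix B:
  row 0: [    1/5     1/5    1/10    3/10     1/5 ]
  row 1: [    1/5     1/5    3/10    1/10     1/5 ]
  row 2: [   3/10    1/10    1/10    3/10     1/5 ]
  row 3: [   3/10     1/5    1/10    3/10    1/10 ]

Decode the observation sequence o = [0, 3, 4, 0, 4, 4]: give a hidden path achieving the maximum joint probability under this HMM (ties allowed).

path = [3, 2, 0, 2, 1, 0]

t=0: δ = [6.000e-02, 4.000e-02, 9.000e-02, 6.000e-02]  (obs o_0=0)
t=1: δ = [8.100e-03, 3.600e-03, 7.200e-03, 5.400e-03]  ψ = [2, 2, 3, 2]  (obs o_1=3)
t=2: δ = [4.320e-04, 5.760e-04, 4.860e-04, 1.620e-04]  ψ = [2, 2, 0, 0]  (obs o_2=4)
t=3: δ = [4.608e-05, 3.888e-05, 3.888e-05, 3.456e-05]  ψ = [1, 2, 0, 1]  (obs o_3=0)
t=4: δ = [3.110e-06, 3.110e-06, 2.765e-06, 1.037e-06]  ψ = [1, 2, 0, 3]  (obs o_4=4)
t=5: δ = [2.488e-07, 2.212e-07, 1.866e-07, 6.221e-08]  ψ = [1, 2, 0, 0]  (obs o_5=4)
backtrack: best end state = 0; path = [3, 2, 0, 2, 1, 0]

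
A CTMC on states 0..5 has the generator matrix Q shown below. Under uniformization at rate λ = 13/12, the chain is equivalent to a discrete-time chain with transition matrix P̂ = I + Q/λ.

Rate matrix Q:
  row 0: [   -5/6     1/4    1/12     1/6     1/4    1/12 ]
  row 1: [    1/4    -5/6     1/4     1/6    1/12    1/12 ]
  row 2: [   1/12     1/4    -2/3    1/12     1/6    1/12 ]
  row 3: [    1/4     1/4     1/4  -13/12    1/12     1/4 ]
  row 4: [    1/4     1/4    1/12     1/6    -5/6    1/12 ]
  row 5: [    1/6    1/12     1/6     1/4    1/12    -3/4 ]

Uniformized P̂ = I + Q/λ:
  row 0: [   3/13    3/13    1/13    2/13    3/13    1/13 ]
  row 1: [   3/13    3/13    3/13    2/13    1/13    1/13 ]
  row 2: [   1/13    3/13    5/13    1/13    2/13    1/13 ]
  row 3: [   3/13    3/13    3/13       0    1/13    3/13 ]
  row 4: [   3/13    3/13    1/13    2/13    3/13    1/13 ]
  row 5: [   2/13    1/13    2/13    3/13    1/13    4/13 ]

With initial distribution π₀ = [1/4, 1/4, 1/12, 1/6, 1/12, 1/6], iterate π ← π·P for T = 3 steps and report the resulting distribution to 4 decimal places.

π = [0.1907, 0.2107, 0.1992, 0.1288, 0.1435, 0.1270]

t=0: π = [0.2500, 0.2500, 0.0833, 0.1667, 0.0833, 0.1667]
t=1: π = [0.2051, 0.2051, 0.1795, 0.1346, 0.1346, 0.1410]
t=2: π = [0.1923, 0.2091, 0.1953, 0.1302, 0.1430, 0.1302]
t=3: π = [0.1907, 0.2107, 0.1992, 0.1288, 0.1435, 0.1270]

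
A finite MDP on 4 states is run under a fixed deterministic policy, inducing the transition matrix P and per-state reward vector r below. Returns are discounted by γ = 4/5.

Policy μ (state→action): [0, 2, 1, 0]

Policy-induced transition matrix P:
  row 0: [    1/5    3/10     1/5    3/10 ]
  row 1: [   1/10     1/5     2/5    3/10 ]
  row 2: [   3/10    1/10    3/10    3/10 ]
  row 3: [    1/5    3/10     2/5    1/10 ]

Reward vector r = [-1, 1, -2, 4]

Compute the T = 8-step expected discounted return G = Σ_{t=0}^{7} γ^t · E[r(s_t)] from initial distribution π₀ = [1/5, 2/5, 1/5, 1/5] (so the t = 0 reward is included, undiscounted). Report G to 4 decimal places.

G = 1.7377

t=0: π = [0.2000, 0.4000, 0.2000, 0.2000], E[r] = 0.6000, γ^t·E[r] = 0.600000, running G = 0.600000
t=1: π = [0.1800, 0.2200, 0.3400, 0.2600], E[r] = 0.4000, γ^t·E[r] = 0.320000, running G = 0.920000
t=2: π = [0.2120, 0.2100, 0.3300, 0.2480], E[r] = 0.3300, γ^t·E[r] = 0.211200, running G = 1.131200
t=3: π = [0.2120, 0.2130, 0.3246, 0.2504], E[r] = 0.3534, γ^t·E[r] = 0.180941, running G = 1.312141
t=4: π = [0.2112, 0.2138, 0.3251, 0.2499], E[r] = 0.3520, γ^t·E[r] = 0.144187, running G = 1.456328
t=5: π = [0.2111, 0.2136, 0.3253, 0.2500], E[r] = 0.3520, γ^t·E[r] = 0.115348, running G = 1.571676
t=6: π = [0.2112, 0.2136, 0.3252, 0.2500], E[r] = 0.3519, γ^t·E[r] = 0.092253, running G = 1.663929
t=7: π = [0.2112, 0.2136, 0.3252, 0.2500], E[r] = 0.3519, γ^t·E[r] = 0.073808, running G = 1.737737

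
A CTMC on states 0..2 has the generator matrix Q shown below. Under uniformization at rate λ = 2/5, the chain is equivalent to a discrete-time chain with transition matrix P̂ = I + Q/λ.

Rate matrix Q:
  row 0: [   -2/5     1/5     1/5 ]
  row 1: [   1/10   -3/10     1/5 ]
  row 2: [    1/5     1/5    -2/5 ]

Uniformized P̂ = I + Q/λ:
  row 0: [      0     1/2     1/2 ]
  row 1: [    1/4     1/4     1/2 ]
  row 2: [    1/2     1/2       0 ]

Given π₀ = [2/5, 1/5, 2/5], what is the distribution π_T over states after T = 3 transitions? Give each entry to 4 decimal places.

t=0: π = [0.4000, 0.2000, 0.4000]
t=1: π = [0.2500, 0.4500, 0.3000]
t=2: π = [0.2625, 0.3875, 0.3500]
t=3: π = [0.2719, 0.4031, 0.3250]

π = [0.2719, 0.4031, 0.3250]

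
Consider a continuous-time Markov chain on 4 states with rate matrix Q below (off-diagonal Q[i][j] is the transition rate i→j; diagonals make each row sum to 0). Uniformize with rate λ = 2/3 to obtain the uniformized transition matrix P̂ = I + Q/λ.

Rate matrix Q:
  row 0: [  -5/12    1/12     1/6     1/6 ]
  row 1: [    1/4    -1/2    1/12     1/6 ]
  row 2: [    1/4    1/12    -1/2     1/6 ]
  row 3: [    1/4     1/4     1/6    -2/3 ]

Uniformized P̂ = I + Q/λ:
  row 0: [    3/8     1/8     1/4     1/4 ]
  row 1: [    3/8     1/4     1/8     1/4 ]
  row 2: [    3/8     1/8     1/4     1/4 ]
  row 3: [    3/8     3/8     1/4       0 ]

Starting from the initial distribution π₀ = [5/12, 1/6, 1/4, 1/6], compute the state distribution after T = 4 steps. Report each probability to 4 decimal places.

t=0: π = [0.4167, 0.1667, 0.2500, 0.1667]
t=1: π = [0.3750, 0.1875, 0.2292, 0.2083]
t=2: π = [0.3750, 0.2005, 0.2266, 0.1979]
t=3: π = [0.3750, 0.1995, 0.2249, 0.2005]
t=4: π = [0.3750, 0.2001, 0.2251, 0.1999]

π = [0.3750, 0.2001, 0.2251, 0.1999]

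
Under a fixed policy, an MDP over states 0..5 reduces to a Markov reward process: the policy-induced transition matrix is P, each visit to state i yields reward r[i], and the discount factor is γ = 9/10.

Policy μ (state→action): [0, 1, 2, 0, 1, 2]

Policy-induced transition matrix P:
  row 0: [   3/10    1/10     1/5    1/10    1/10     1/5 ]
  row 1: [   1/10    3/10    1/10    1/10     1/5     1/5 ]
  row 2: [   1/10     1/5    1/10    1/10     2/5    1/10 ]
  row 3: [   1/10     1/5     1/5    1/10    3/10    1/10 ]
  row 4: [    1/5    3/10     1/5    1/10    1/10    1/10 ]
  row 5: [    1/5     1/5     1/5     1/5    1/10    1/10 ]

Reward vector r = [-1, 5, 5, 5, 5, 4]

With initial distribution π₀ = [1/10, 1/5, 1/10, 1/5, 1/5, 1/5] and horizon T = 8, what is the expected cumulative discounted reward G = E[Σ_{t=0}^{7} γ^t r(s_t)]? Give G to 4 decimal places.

t=0: π = [0.1000, 0.2000, 0.1000, 0.2000, 0.2000, 0.2000], E[r] = 4.2000, γ^t·E[r] = 4.200000, running G = 4.200000
t=1: π = [0.1600, 0.2300, 0.1700, 0.1200, 0.1900, 0.1300], E[r] = 3.9100, γ^t·E[r] = 3.519000, running G = 7.719000
t=2: π = [0.1640, 0.2260, 0.1600, 0.1130, 0.1980, 0.1390], E[r] = 3.8770, γ^t·E[r] = 3.140370, running G = 10.859370
t=3: π = [0.1665, 0.2260, 0.1614, 0.1139, 0.1932, 0.1390], E[r] = 3.8620, γ^t·E[r] = 2.815398, running G = 13.674768
t=4: π = [0.1665, 0.2253, 0.1613, 0.1139, 0.1938, 0.1393], E[r] = 3.8616, γ^t·E[r] = 2.533615, running G = 16.208383
t=5: π = [0.1666, 0.2253, 0.1613, 0.1139, 0.1937, 0.1392], E[r] = 3.8612, γ^t·E[r] = 2.279981, running G = 18.488364
t=6: π = [0.1666, 0.2252, 0.1613, 0.1139, 0.1937, 0.1392], E[r] = 3.8612, γ^t·E[r] = 2.051981, running G = 20.540345
t=7: π = [0.1666, 0.2252, 0.1613, 0.1139, 0.1937, 0.1392], E[r] = 3.8611, γ^t·E[r] = 1.846774, running G = 22.387119

G = 22.3871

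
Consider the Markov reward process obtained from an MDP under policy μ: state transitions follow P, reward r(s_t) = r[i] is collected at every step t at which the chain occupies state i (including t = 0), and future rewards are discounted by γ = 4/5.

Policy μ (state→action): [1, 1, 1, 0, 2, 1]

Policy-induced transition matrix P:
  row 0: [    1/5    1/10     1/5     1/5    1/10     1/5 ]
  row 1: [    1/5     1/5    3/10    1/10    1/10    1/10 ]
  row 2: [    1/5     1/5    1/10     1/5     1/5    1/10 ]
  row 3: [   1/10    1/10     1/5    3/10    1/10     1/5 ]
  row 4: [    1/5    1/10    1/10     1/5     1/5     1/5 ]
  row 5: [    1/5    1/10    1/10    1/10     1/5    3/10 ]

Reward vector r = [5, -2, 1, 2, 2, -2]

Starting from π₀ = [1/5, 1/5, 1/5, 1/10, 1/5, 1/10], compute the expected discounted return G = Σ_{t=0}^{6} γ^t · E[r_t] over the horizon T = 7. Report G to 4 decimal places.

G = 4.5116

t=0: π = [0.2000, 0.2000, 0.2000, 0.1000, 0.2000, 0.1000], E[r] = 1.2000, γ^t·E[r] = 1.200000, running G = 1.200000
t=1: π = [0.1900, 0.1400, 0.1700, 0.1800, 0.1500, 0.1700], E[r] = 1.1600, γ^t·E[r] = 0.928000, running G = 2.128000
t=2: π = [0.1820, 0.1310, 0.1650, 0.1870, 0.1490, 0.1860], E[r] = 1.1130, γ^t·E[r] = 0.712320, running G = 2.840320
t=3: π = [0.1813, 0.1296, 0.1631, 0.1870, 0.1500, 0.1890], E[r] = 1.1064, γ^t·E[r] = 0.566477, running G = 3.406797
t=4: π = [0.1813, 0.1293, 0.1628, 0.1868, 0.1502, 0.1896], E[r] = 1.1056, γ^t·E[r] = 0.452833, running G = 3.859630
t=5: π = [0.1813, 0.1292, 0.1627, 0.1868, 0.1503, 0.1898], E[r] = 1.1054, γ^t·E[r] = 0.362227, running G = 4.221857
t=6: π = [0.1813, 0.1292, 0.1627, 0.1868, 0.1503, 0.1898], E[r] = 1.1054, γ^t·E[r] = 0.289776, running G = 4.511632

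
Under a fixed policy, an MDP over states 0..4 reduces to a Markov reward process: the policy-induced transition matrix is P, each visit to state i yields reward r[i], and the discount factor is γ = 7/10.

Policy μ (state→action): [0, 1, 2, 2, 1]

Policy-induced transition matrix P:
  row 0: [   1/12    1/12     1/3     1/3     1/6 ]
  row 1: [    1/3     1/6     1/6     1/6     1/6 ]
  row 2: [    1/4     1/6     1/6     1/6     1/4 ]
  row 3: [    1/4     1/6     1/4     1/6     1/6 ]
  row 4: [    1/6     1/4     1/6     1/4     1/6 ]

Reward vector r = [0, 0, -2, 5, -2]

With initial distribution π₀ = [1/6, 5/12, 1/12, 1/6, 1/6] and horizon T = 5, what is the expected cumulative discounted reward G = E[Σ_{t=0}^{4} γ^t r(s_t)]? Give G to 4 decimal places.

t=0: π = [0.1667, 0.4167, 0.0833, 0.1667, 0.1667], E[r] = 0.3333, γ^t·E[r] = 0.333333, running G = 0.333333
t=1: π = [0.2431, 0.1667, 0.2083, 0.2083, 0.1736], E[r] = 0.2778, γ^t·E[r] = 0.194444, running G = 0.527778
t=2: π = [0.2089, 0.1609, 0.2245, 0.2216, 0.1840], E[r] = 0.2911, γ^t·E[r] = 0.142633, running G = 0.670411
t=3: π = [0.2133, 0.1646, 0.2200, 0.2168, 0.1854], E[r] = 0.2734, γ^t·E[r] = 0.093789, running G = 0.764200
t=4: π = [0.2127, 0.1643, 0.2203, 0.2177, 0.1850], E[r] = 0.2777, γ^t·E[r] = 0.066685, running G = 0.830885

G = 0.8309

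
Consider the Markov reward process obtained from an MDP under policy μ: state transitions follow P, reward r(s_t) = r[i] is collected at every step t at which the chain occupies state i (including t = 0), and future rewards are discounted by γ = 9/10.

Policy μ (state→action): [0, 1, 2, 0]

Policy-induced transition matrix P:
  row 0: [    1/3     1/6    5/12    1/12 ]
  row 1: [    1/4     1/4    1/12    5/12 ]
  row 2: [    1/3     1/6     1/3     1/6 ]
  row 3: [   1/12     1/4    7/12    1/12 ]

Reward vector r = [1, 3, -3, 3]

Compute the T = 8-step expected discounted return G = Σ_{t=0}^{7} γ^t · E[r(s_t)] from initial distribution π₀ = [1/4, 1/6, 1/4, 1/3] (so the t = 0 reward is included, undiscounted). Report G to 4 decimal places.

G = 2.4989

t=0: π = [0.2500, 0.1667, 0.2500, 0.3333], E[r] = 1.0000, γ^t·E[r] = 1.000000, running G = 1.000000
t=1: π = [0.2361, 0.2083, 0.3958, 0.1597], E[r] = 0.1528, γ^t·E[r] = 0.137500, running G = 1.137500
t=2: π = [0.2760, 0.1973, 0.3409, 0.1858], E[r] = 0.4028, γ^t·E[r] = 0.326250, running G = 1.463750
t=3: π = [0.2704, 0.1986, 0.3534, 0.1775], E[r] = 0.3384, γ^t·E[r] = 0.246727, running G = 1.710477
t=4: π = [0.2724, 0.1980, 0.3506, 0.1790], E[r] = 0.3516, γ^t·E[r] = 0.230671, running G = 1.941147
t=5: π = [0.2721, 0.1981, 0.3513, 0.1786], E[r] = 0.3482, γ^t·E[r] = 0.205586, running G = 2.146733
t=6: π = [0.2722, 0.1981, 0.3511, 0.1786], E[r] = 0.3489, γ^t·E[r] = 0.185406, running G = 2.332140
t=7: π = [0.2722, 0.1981, 0.3512, 0.1786], E[r] = 0.3487, γ^t·E[r] = 0.166779, running G = 2.498919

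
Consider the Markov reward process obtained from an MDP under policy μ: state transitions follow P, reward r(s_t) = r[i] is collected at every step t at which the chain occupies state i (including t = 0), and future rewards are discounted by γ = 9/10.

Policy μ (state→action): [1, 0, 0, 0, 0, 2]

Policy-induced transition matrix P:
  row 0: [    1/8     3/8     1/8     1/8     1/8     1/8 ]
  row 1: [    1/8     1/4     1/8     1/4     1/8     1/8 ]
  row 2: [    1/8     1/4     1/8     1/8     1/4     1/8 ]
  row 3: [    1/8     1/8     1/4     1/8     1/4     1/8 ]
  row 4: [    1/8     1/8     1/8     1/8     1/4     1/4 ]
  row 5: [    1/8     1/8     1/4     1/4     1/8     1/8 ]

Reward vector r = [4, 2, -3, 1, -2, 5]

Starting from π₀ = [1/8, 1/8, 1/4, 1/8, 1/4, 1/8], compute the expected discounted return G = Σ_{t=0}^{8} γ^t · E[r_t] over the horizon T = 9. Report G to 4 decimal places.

t=0: π = [0.1250, 0.1250, 0.2500, 0.1250, 0.2500, 0.1250], E[r] = 0.2500, γ^t·E[r] = 0.250000, running G = 0.250000
t=1: π = [0.1250, 0.2031, 0.1563, 0.1563, 0.2031, 0.1563], E[r] = 0.9688, γ^t·E[r] = 0.871875, running G = 1.121875
t=2: π = [0.1250, 0.2012, 0.1641, 0.1699, 0.1895, 0.1504], E[r] = 0.9531, γ^t·E[r] = 0.772031, running G = 1.893906
t=3: π = [0.1250, 0.2019, 0.1650, 0.1689, 0.1904, 0.1487], E[r] = 0.9402, γ^t·E[r] = 0.685395, running G = 2.579302
t=4: π = [0.1250, 0.2021, 0.1647, 0.1688, 0.1906, 0.1488], E[r] = 0.9419, γ^t·E[r] = 0.617957, running G = 3.197258
t=5: π = [0.1250, 0.2021, 0.1647, 0.1689, 0.1905, 0.1488], E[r] = 0.9420, γ^t·E[r] = 0.556263, running G = 3.753521
t=6: π = [0.1250, 0.2021, 0.1647, 0.1689, 0.1905, 0.1488], E[r] = 0.9420, γ^t·E[r] = 0.500609, running G = 4.254130
t=7: π = [0.1250, 0.2021, 0.1647, 0.1689, 0.1905, 0.1488], E[r] = 0.9420, γ^t·E[r] = 0.450548, running G = 4.704679
t=8: π = [0.1250, 0.2021, 0.1647, 0.1689, 0.1905, 0.1488], E[r] = 0.9420, γ^t·E[r] = 0.405494, running G = 5.110173

G = 5.1102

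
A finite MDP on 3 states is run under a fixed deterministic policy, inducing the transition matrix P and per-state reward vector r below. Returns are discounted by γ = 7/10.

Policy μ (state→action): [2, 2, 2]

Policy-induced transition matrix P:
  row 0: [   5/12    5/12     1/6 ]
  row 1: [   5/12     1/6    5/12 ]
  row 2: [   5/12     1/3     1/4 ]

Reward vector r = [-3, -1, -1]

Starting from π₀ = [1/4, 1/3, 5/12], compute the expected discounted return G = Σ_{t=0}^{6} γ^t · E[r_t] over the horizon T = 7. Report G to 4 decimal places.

t=0: π = [0.2500, 0.3333, 0.4167], E[r] = -1.5000, γ^t·E[r] = -1.500000, running G = -1.500000
t=1: π = [0.4167, 0.2986, 0.2847], E[r] = -1.8333, γ^t·E[r] = -1.283333, running G = -2.783333
t=2: π = [0.4167, 0.3183, 0.2650], E[r] = -1.8333, γ^t·E[r] = -0.898333, running G = -3.681667
t=3: π = [0.4167, 0.3150, 0.2683], E[r] = -1.8333, γ^t·E[r] = -0.628833, running G = -4.310500
t=4: π = [0.4167, 0.3156, 0.2678], E[r] = -1.8333, γ^t·E[r] = -0.440183, running G = -4.750683
t=5: π = [0.4167, 0.3155, 0.2679], E[r] = -1.8333, γ^t·E[r] = -0.308128, running G = -5.058812
t=6: π = [0.4167, 0.3155, 0.2679], E[r] = -1.8333, γ^t·E[r] = -0.215690, running G = -5.274502

G = -5.2745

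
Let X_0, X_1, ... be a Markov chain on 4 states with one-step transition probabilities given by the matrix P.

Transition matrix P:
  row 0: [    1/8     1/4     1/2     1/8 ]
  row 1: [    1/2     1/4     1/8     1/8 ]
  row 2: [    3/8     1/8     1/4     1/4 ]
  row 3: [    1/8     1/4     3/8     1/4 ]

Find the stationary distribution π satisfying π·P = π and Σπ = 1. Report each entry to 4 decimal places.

Balance equations π_j = Σ_i π_i·P[i][j]:
  π_0 = 1/8·π_0 + 1/2·π_1 + 3/8·π_2 + 1/8·π_3
  π_1 = 1/4·π_0 + 1/4·π_1 + 1/8·π_2 + 1/4·π_3
  π_2 = 1/2·π_0 + 1/8·π_1 + 1/4·π_2 + 3/8·π_3
  normalize: π_0 + π_1 + π_2 + π_3 = 1
Solving the linear system gives exactly π = [155/547, 115/547, 174/547, 103/547].

π = [0.2834, 0.2102, 0.3181, 0.1883]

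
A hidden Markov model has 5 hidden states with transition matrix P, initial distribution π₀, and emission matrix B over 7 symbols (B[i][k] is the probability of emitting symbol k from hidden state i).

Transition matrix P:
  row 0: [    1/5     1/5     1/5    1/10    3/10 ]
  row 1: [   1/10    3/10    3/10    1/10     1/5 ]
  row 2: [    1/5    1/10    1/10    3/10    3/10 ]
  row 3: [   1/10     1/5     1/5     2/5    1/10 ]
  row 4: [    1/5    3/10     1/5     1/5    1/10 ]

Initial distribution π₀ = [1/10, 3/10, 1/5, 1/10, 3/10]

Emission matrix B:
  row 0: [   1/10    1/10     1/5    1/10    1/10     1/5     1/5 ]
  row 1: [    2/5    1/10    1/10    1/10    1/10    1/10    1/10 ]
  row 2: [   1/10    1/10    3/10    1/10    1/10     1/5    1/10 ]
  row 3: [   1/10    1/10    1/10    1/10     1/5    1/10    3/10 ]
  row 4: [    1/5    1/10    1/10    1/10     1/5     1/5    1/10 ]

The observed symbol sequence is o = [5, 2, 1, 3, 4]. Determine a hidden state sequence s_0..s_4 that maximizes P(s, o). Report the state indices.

t=0: δ = [2.000e-02, 3.000e-02, 4.000e-02, 1.000e-02, 6.000e-02]  (obs o_0=5)
t=1: δ = [2.400e-03, 1.800e-03, 3.600e-03, 1.200e-03, 1.200e-03]  ψ = [4, 4, 4, 2, 2]  (obs o_1=2)
t=2: δ = [7.200e-05, 5.400e-05, 5.400e-05, 1.080e-04, 1.080e-04]  ψ = [2, 1, 1, 2, 2]  (obs o_2=1)
t=3: δ = [2.160e-06, 3.240e-06, 2.160e-06, 4.320e-06, 2.160e-06]  ψ = [4, 4, 3, 3, 0]  (obs o_3=3)
t=4: δ = [4.320e-08, 9.720e-08, 9.720e-08, 3.456e-07, 1.296e-07]  ψ = [0, 1, 1, 3, 0]  (obs o_4=4)
backtrack: best end state = 3; path = [4, 2, 3, 3, 3]

path = [4, 2, 3, 3, 3]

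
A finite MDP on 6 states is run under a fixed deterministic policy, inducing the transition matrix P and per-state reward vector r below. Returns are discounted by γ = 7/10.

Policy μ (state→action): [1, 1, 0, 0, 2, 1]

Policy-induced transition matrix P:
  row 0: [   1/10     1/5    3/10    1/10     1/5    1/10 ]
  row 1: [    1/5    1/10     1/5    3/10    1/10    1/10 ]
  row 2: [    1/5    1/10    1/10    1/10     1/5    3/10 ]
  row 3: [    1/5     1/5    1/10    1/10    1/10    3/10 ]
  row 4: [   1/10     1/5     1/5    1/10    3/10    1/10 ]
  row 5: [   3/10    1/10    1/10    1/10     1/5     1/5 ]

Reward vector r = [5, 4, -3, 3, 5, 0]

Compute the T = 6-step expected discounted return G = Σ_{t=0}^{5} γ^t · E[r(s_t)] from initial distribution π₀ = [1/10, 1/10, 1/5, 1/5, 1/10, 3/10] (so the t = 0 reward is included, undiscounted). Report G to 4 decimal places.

t=0: π = [0.1000, 0.1000, 0.2000, 0.2000, 0.1000, 0.3000], E[r] = 1.4000, γ^t·E[r] = 1.400000, running G = 1.400000
t=1: π = [0.2100, 0.1400, 0.1400, 0.1200, 0.1800, 0.2100], E[r] = 2.4500, γ^t·E[r] = 1.715000, running G = 3.115000
t=2: π = [0.1820, 0.1510, 0.1740, 0.1280, 0.1920, 0.1730], E[r] = 2.3360, γ^t·E[r] = 1.144640, running G = 4.259640
t=3: π = [0.1799, 0.1502, 0.1707, 0.1302, 0.1913, 0.1777], E[r] = 2.3353, γ^t·E[r] = 0.801008, running G = 5.060648
t=4: π = [0.1807, 0.1501, 0.1701, 0.1300, 0.1911, 0.1780], E[r] = 2.3390, γ^t·E[r] = 0.561591, running G = 5.622239
t=5: π = [0.1806, 0.1502, 0.1703, 0.1300, 0.1911, 0.1778], E[r] = 2.3386, γ^t·E[r] = 0.393048, running G = 6.015287

G = 6.0153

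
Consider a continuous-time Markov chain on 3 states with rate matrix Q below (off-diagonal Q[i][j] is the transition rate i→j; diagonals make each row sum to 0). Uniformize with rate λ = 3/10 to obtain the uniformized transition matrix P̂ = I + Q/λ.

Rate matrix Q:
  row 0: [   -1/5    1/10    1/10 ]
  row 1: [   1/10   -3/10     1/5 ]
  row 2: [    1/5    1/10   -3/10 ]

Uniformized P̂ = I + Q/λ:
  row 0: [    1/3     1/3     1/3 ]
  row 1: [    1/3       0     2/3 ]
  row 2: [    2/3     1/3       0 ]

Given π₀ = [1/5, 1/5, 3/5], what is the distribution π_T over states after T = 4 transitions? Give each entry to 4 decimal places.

t=0: π = [0.2000, 0.2000, 0.6000]
t=1: π = [0.5333, 0.2667, 0.2000]
t=2: π = [0.4000, 0.2444, 0.3556]
t=3: π = [0.4519, 0.2519, 0.2963]
t=4: π = [0.4321, 0.2494, 0.3185]

π = [0.4321, 0.2494, 0.3185]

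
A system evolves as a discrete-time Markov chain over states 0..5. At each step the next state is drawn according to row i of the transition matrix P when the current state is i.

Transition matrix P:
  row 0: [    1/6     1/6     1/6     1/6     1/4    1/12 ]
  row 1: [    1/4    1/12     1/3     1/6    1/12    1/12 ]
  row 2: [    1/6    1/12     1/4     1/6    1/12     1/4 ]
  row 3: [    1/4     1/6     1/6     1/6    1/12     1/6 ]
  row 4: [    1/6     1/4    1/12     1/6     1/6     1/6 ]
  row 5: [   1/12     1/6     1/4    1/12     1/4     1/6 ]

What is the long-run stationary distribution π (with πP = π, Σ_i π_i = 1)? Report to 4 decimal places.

π = [0.1789, 0.1494, 0.2094, 0.1536, 0.1519, 0.1568]

Balance equations π_j = Σ_i π_i·P[i][j]:
  π_0 = 1/6·π_0 + 1/4·π_1 + 1/6·π_2 + 1/4·π_3 + 1/6·π_4 + 1/12·π_5
  π_1 = 1/6·π_0 + 1/12·π_1 + 1/12·π_2 + 1/6·π_3 + 1/4·π_4 + 1/6·π_5
  π_2 = 1/6·π_0 + 1/3·π_1 + 1/4·π_2 + 1/6·π_3 + 1/12·π_4 + 1/4·π_5
  π_3 = 1/6·π_0 + 1/6·π_1 + 1/6·π_2 + 1/6·π_3 + 1/6·π_4 + 1/12·π_5
  π_4 = 1/4·π_0 + 1/12·π_1 + 1/12·π_2 + 1/12·π_3 + 1/6·π_4 + 1/4·π_5
  normalize: π_0 + π_1 + π_2 + π_3 + π_4 + π_5 = 1
Solving the linear system gives exactly π = [3397/18993, 946/6331, 51709/246909, 12642/82303, 37513/246909, 12902/82303].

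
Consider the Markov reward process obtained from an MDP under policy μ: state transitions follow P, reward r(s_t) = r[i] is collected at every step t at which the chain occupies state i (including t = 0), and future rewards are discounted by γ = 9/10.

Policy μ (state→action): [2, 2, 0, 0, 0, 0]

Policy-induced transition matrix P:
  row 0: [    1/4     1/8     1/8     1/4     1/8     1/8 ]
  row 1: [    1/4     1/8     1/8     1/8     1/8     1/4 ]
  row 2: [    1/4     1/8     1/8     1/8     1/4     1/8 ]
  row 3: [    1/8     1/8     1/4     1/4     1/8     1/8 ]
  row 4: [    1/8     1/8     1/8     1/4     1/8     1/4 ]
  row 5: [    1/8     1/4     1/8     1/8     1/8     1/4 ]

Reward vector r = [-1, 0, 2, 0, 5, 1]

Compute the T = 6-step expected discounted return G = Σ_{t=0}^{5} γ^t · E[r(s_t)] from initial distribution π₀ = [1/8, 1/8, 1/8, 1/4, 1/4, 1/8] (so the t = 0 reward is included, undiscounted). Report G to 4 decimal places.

t=0: π = [0.1250, 0.1250, 0.1250, 0.2500, 0.2500, 0.1250], E[r] = 1.5000, γ^t·E[r] = 1.500000, running G = 1.500000
t=1: π = [0.1719, 0.1406, 0.1563, 0.2031, 0.1406, 0.1875], E[r] = 1.0313, γ^t·E[r] = 0.928125, running G = 2.428125
t=2: π = [0.1836, 0.1484, 0.1504, 0.1895, 0.1445, 0.1836], E[r] = 1.0234, γ^t·E[r] = 0.828984, running G = 3.257109
t=3: π = [0.1853, 0.1479, 0.1487, 0.1897, 0.1438, 0.1846], E[r] = 1.0156, γ^t·E[r] = 0.740391, running G = 3.997500
t=4: π = [0.1852, 0.1481, 0.1487, 0.1898, 0.1436, 0.1845], E[r] = 1.0146, γ^t·E[r] = 0.665711, running G = 4.663211
t=5: π = [0.1853, 0.1481, 0.1487, 0.1898, 0.1436, 0.1845], E[r] = 1.0147, γ^t·E[r] = 0.599158, running G = 5.262369

G = 5.2624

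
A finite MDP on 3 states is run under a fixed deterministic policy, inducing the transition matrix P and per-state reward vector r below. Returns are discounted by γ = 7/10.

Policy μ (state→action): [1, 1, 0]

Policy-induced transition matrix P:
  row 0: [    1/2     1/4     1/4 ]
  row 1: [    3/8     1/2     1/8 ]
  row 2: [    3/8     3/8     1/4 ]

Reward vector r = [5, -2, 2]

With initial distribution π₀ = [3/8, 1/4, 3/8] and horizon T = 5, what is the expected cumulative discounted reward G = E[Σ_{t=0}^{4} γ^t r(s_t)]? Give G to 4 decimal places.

t=0: π = [0.3750, 0.2500, 0.3750], E[r] = 2.1250, γ^t·E[r] = 2.125000, running G = 2.125000
t=1: π = [0.4219, 0.3594, 0.2188], E[r] = 1.8281, γ^t·E[r] = 1.279688, running G = 3.404688
t=2: π = [0.4277, 0.3672, 0.2051], E[r] = 1.8145, γ^t·E[r] = 0.889082, running G = 4.293770
t=3: π = [0.4285, 0.3674, 0.2041], E[r] = 1.8157, γ^t·E[r] = 0.622776, running G = 4.916546
t=4: π = [0.4286, 0.3674, 0.2041], E[r] = 1.8162, γ^t·E[r] = 0.436068, running G = 5.352614

G = 5.3526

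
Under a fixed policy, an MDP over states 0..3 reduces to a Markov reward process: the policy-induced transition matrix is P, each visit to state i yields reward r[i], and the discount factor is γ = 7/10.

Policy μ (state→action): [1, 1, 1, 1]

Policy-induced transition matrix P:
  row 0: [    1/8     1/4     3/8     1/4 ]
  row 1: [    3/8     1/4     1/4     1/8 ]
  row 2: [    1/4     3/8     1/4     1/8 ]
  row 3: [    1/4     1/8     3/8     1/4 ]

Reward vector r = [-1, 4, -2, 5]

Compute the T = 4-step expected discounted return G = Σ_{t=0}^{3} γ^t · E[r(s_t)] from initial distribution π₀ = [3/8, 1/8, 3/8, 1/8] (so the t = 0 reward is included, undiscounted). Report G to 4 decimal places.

t=0: π = [0.3750, 0.1250, 0.3750, 0.1250], E[r] = 0.0000, γ^t·E[r] = 0.000000, running G = 0.000000
t=1: π = [0.2188, 0.2813, 0.3125, 0.1875], E[r] = 1.2188, γ^t·E[r] = 0.853125, running G = 0.853125
t=2: π = [0.2578, 0.2656, 0.3008, 0.1758], E[r] = 1.0820, γ^t·E[r] = 0.530195, running G = 1.383320
t=3: π = [0.2510, 0.2656, 0.3042, 0.1792], E[r] = 1.0991, γ^t·E[r] = 0.376999, running G = 1.760319

G = 1.7603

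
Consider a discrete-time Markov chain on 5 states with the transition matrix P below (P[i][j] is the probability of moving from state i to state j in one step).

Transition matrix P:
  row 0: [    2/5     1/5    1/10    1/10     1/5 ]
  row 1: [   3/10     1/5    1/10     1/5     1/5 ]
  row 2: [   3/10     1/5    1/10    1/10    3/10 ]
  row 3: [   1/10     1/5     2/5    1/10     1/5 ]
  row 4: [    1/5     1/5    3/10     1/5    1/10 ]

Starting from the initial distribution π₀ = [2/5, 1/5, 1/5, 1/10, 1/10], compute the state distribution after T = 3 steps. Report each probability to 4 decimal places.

t=0: π = [0.4000, 0.2000, 0.2000, 0.1000, 0.1000]
t=1: π = [0.3100, 0.2000, 0.1500, 0.1300, 0.2100]
t=2: π = [0.2840, 0.2000, 0.1810, 0.1410, 0.1940]
t=3: π = [0.2808, 0.2000, 0.1811, 0.1394, 0.1987]

π = [0.2808, 0.2000, 0.1811, 0.1394, 0.1987]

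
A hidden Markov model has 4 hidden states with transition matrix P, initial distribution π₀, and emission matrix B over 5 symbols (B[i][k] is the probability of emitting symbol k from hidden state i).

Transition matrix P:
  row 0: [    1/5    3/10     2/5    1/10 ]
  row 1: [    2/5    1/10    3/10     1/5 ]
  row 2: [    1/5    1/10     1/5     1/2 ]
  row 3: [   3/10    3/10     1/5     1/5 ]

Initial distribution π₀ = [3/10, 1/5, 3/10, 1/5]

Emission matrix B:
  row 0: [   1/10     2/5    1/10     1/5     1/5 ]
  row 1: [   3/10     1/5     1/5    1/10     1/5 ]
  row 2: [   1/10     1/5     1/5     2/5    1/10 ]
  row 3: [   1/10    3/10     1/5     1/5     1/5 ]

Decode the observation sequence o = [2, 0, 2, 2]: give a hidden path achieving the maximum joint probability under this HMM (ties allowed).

t=0: δ = [3.000e-02, 4.000e-02, 6.000e-02, 4.000e-02]  (obs o_0=2)
t=1: δ = [1.600e-03, 3.600e-03, 1.200e-03, 3.000e-03]  ψ = [1, 3, 0, 2]  (obs o_1=0)
t=2: δ = [1.440e-04, 1.800e-04, 2.160e-04, 1.440e-04]  ψ = [1, 3, 1, 1]  (obs o_2=2)
t=3: δ = [7.200e-06, 8.640e-06, 1.152e-05, 2.160e-05]  ψ = [1, 0, 0, 2]  (obs o_3=2)
backtrack: best end state = 3; path = [3, 1, 2, 3]

path = [3, 1, 2, 3]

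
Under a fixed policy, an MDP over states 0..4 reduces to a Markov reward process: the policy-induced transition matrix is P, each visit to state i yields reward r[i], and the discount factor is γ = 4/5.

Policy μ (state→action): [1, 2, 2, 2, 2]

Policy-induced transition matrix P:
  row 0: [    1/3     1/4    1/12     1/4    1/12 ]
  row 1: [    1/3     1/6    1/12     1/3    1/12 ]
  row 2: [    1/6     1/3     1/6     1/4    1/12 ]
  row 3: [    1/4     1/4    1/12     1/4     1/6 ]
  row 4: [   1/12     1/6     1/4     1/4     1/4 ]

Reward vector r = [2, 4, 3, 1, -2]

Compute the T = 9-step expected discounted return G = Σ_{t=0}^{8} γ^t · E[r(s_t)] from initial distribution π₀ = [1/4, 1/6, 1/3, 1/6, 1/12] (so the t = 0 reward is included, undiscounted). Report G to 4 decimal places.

G = 8.2606

t=0: π = [0.2500, 0.1667, 0.3333, 0.1667, 0.0833], E[r] = 2.1667, γ^t·E[r] = 2.166667, running G = 2.166667
t=1: π = [0.2431, 0.2569, 0.1250, 0.2639, 0.1111], E[r] = 1.9306, γ^t·E[r] = 1.544444, running G = 3.711111
t=2: π = [0.2627, 0.2297, 0.1123, 0.2714, 0.1238], E[r] = 1.8050, γ^t·E[r] = 1.155185, running G = 4.866296
t=3: π = [0.2610, 0.2299, 0.1133, 0.2691, 0.1266], E[r] = 1.7976, γ^t·E[r] = 0.920370, running G = 5.786667
t=4: π = [0.2604, 0.2297, 0.1139, 0.2692, 0.1269], E[r] = 1.7968, γ^t·E[r] = 0.735949, running G = 6.522616
t=5: π = [0.2602, 0.2298, 0.1140, 0.2691, 0.1269], E[r] = 1.7967, γ^t·E[r] = 0.588756, running G = 7.111372
t=6: π = [0.2602, 0.2298, 0.1140, 0.2691, 0.1269], E[r] = 1.7967, γ^t·E[r] = 0.471002, running G = 7.582374
t=7: π = [0.2602, 0.2298, 0.1140, 0.2691, 0.1269], E[r] = 1.7967, γ^t·E[r] = 0.376801, running G = 7.959175
t=8: π = [0.2602, 0.2298, 0.1140, 0.2691, 0.1269], E[r] = 1.7967, γ^t·E[r] = 0.301441, running G = 8.260615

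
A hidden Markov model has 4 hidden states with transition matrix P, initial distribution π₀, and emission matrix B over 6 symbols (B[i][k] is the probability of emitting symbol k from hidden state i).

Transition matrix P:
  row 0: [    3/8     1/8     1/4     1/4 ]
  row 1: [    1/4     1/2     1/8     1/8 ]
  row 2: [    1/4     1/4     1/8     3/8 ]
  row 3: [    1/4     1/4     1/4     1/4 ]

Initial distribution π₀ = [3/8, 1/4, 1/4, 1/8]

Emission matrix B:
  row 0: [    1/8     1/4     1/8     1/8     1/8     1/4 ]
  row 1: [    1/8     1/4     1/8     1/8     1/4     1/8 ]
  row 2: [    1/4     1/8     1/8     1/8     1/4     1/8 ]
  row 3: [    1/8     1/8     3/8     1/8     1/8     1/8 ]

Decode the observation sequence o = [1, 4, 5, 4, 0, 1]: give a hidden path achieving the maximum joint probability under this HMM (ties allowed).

path = [1, 1, 1, 1, 1, 1]

t=0: δ = [9.375e-02, 6.250e-02, 3.125e-02, 1.562e-02]  (obs o_0=1)
t=1: δ = [4.395e-03, 7.812e-03, 5.859e-03, 2.930e-03]  ψ = [0, 1, 0, 0]  (obs o_1=4)
t=2: δ = [4.883e-04, 4.883e-04, 1.373e-04, 2.747e-04]  ψ = [1, 1, 0, 2]  (obs o_2=5)
t=3: δ = [2.289e-05, 6.104e-05, 3.052e-05, 1.526e-05]  ψ = [0, 1, 0, 0]  (obs o_3=4)
t=4: δ = [1.907e-06, 3.815e-06, 1.907e-06, 1.431e-06]  ψ = [1, 1, 1, 2]  (obs o_4=0)
t=5: δ = [2.384e-07, 4.768e-07, 5.960e-08, 8.941e-08]  ψ = [1, 1, 0, 2]  (obs o_5=1)
backtrack: best end state = 1; path = [1, 1, 1, 1, 1, 1]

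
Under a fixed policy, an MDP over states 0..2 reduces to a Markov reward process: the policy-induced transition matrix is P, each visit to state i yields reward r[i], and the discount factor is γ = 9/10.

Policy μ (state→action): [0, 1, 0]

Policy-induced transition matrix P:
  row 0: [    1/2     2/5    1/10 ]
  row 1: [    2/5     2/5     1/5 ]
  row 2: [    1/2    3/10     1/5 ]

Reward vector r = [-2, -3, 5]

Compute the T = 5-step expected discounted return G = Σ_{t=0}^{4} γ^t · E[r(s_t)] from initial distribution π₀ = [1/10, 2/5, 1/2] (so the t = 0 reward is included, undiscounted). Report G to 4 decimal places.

t=0: π = [0.1000, 0.4000, 0.5000], E[r] = 1.1000, γ^t·E[r] = 1.100000, running G = 1.100000
t=1: π = [0.4600, 0.3500, 0.1900], E[r] = -1.0200, γ^t·E[r] = -0.918000, running G = 0.182000
t=2: π = [0.4650, 0.3810, 0.1540], E[r] = -1.3030, γ^t·E[r] = -1.055430, running G = -0.873430
t=3: π = [0.4619, 0.3846, 0.1535], E[r] = -1.3101, γ^t·E[r] = -0.955063, running G = -1.828493
t=4: π = [0.4615, 0.3847, 0.1538], E[r] = -1.3080, γ^t·E[r] = -0.858166, running G = -2.686659

G = -2.6867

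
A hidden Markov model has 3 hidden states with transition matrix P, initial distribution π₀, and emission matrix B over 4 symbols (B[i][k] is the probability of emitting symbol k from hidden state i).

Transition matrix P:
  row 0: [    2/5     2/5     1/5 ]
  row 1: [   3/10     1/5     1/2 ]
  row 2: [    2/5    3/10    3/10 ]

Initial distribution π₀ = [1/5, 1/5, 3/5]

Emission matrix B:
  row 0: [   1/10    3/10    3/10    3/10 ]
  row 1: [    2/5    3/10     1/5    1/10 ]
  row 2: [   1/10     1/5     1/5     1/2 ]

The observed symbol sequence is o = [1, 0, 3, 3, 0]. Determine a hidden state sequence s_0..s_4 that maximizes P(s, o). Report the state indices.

path = [2, 1, 2, 0, 1]

t=0: δ = [6.000e-02, 6.000e-02, 1.200e-01]  (obs o_0=1)
t=1: δ = [4.800e-03, 1.440e-02, 3.600e-03]  ψ = [2, 2, 2]  (obs o_1=0)
t=2: δ = [1.296e-03, 2.880e-04, 3.600e-03]  ψ = [1, 1, 1]  (obs o_2=3)
t=3: δ = [4.320e-04, 1.080e-04, 5.400e-04]  ψ = [2, 2, 2]  (obs o_3=3)
t=4: δ = [2.160e-05, 6.912e-05, 1.620e-05]  ψ = [2, 0, 2]  (obs o_4=0)
backtrack: best end state = 1; path = [2, 1, 2, 0, 1]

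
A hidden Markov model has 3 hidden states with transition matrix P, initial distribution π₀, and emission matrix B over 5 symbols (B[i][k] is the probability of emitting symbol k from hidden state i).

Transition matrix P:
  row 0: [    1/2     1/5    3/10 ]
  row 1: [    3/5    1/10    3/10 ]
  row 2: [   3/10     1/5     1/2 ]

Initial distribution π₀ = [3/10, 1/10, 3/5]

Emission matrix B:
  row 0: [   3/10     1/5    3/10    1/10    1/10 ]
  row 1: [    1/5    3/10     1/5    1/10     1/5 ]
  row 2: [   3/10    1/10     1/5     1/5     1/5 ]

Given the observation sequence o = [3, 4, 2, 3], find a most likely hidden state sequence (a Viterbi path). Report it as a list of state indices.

t=0: δ = [3.000e-02, 1.000e-02, 1.200e-01]  (obs o_0=3)
t=1: δ = [3.600e-03, 4.800e-03, 1.200e-02]  ψ = [2, 2, 2]  (obs o_1=4)
t=2: δ = [1.080e-03, 4.800e-04, 1.200e-03]  ψ = [2, 2, 2]  (obs o_2=2)
t=3: δ = [5.400e-05, 2.400e-05, 1.200e-04]  ψ = [0, 2, 2]  (obs o_3=3)
backtrack: best end state = 2; path = [2, 2, 2, 2]

path = [2, 2, 2, 2]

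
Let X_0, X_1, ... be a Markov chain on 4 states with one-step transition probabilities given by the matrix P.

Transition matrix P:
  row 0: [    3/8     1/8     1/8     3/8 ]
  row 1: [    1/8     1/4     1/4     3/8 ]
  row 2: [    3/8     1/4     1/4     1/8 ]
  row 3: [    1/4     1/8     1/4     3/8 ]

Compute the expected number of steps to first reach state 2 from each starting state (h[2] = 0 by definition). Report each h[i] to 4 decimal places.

h = [5.2706, 4.5176, 0.0000, 4.6118]

First-step conditioning: h[2] = 0; for i ≠ 2, h[i] = 1 + Σ_k P[i][k]·h[k].
  h[0] = 1 + 3/8·h[0] + 1/8·h[1] + 3/8·h[3]
  h[1] = 1 + 1/8·h[0] + 1/4·h[1] + 3/8·h[3]
  h[3] = 1 + 1/4·h[0] + 1/8·h[1] + 3/8·h[3]
Solving the 3×3 linear system over states ≠ 2 gives exactly h = [448/85, 384/85, 0, 392/85] (h[2] = 0 is the target).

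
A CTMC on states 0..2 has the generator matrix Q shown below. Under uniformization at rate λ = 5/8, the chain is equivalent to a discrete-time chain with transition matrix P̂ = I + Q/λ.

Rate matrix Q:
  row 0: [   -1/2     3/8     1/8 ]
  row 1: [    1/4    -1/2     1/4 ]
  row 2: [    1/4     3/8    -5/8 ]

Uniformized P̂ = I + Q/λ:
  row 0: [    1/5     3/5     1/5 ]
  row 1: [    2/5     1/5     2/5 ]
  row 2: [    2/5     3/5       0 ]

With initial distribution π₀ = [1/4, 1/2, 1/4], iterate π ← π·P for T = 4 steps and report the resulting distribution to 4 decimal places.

t=0: π = [0.2500, 0.5000, 0.2500]
t=1: π = [0.3500, 0.4000, 0.2500]
t=2: π = [0.3300, 0.4400, 0.2300]
t=3: π = [0.3340, 0.4240, 0.2420]
t=4: π = [0.3332, 0.4304, 0.2364]

π = [0.3332, 0.4304, 0.2364]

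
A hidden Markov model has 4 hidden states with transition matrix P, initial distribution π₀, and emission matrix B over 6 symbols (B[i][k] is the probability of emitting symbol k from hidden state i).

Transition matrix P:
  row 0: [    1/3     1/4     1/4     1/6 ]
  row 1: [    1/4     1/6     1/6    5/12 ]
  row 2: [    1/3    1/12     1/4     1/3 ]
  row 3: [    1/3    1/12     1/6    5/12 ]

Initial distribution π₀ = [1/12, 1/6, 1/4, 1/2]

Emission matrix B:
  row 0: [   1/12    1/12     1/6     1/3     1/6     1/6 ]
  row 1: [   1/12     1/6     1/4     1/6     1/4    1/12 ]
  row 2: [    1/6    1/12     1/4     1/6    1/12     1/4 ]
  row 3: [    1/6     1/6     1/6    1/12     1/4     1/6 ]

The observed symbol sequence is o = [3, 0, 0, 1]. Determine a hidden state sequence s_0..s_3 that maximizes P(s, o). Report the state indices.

path = [3, 3, 3, 3]

t=0: δ = [2.778e-02, 2.778e-02, 4.167e-02, 4.167e-02]  (obs o_0=3)
t=1: δ = [1.157e-03, 5.787e-04, 1.736e-03, 2.894e-03]  ψ = [2, 0, 2, 3]  (obs o_1=0)
t=2: δ = [8.038e-05, 2.411e-05, 8.038e-05, 2.009e-04]  ψ = [3, 0, 3, 3]  (obs o_2=0)
t=3: δ = [5.582e-06, 3.349e-06, 2.791e-06, 1.395e-05]  ψ = [3, 0, 3, 3]  (obs o_3=1)
backtrack: best end state = 3; path = [3, 3, 3, 3]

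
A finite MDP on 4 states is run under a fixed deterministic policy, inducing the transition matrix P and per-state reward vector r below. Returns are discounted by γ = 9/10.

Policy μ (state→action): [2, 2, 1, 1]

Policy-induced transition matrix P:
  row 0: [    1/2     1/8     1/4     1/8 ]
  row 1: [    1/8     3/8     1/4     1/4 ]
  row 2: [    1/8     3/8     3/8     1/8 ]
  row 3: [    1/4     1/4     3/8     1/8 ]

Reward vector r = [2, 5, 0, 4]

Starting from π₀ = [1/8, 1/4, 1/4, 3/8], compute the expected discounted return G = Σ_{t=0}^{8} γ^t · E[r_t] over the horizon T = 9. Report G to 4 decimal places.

G = 16.2763

t=0: π = [0.1250, 0.2500, 0.2500, 0.3750], E[r] = 3.0000, γ^t·E[r] = 3.000000, running G = 3.000000
t=1: π = [0.2188, 0.2969, 0.3281, 0.1563], E[r] = 2.5469, γ^t·E[r] = 2.292188, running G = 5.292188
t=2: π = [0.2266, 0.3008, 0.3105, 0.1621], E[r] = 2.6055, γ^t·E[r] = 2.110430, running G = 7.402617
t=3: π = [0.2302, 0.2981, 0.3091, 0.1626], E[r] = 2.6013, γ^t·E[r] = 1.896361, running G = 9.298978
t=4: π = [0.2317, 0.2971, 0.3090, 0.1623], E[r] = 2.5980, γ^t·E[r] = 1.704522, running G = 11.003501
t=5: π = [0.2322, 0.2968, 0.3089, 0.1621], E[r] = 2.5969, γ^t·E[r] = 1.533433, running G = 12.536934
t=6: π = [0.2323, 0.2967, 0.3089, 0.1621], E[r] = 2.5965, γ^t·E[r] = 1.379898, running G = 13.916831
t=7: π = [0.2324, 0.2967, 0.3089, 0.1621], E[r] = 2.5964, γ^t·E[r] = 1.241848, running G = 15.158680
t=8: π = [0.2324, 0.2966, 0.3089, 0.1621], E[r] = 2.5964, γ^t·E[r] = 1.117645, running G = 16.276325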